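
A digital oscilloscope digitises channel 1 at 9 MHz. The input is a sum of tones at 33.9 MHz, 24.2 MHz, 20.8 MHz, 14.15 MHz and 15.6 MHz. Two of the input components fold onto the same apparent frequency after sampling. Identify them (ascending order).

20.8 MHz, 24.2 MHz

fs/2 = 4.5 MHz.
33.9 MHz mod fs = 6.9 MHz.
6.9 MHz > fs/2 = 4.5 MHz, folds to fs − 6.9 MHz = 2.1 MHz.
24.2 MHz mod fs = 6.2 MHz.
6.2 MHz > fs/2 = 4.5 MHz, folds to fs − 6.2 MHz = 2.8 MHz.
20.8 MHz mod fs = 2.8 MHz.
2.8 MHz ≤ fs/2 = 4.5 MHz, appears at 2.8 MHz.
14.15 MHz mod fs = 5.15 MHz.
5.15 MHz > fs/2 = 4.5 MHz, folds to fs − 5.15 MHz = 3.85 MHz.
15.6 MHz mod fs = 6.6 MHz.
6.6 MHz > fs/2 = 4.5 MHz, folds to fs − 6.6 MHz = 2.4 MHz.
20.8 MHz and 24.2 MHz both map to 2.8 MHz.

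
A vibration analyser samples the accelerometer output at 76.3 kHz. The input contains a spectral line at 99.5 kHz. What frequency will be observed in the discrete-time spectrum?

99.5 kHz mod fs = 23.2 kHz.
23.2 kHz ≤ fs/2 = 38.15 kHz, appears at 23.2 kHz.

23.2 kHz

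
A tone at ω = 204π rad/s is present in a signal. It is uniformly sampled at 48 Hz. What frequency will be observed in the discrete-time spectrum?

ω = 204π rad/s → f = ω/(2π) = 102 Hz.
102 Hz mod fs = 6 Hz.
6 Hz ≤ fs/2 = 24 Hz, appears at 6 Hz.

6 Hz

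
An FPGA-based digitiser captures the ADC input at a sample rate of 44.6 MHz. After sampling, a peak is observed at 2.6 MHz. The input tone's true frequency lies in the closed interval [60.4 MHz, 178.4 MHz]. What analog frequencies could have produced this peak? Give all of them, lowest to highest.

86.6 MHz, 91.8 MHz, 131.2 MHz, 136.4 MHz, 175.8 MHz

Frequencies that alias to 2.6 MHz are k·fs ± 2.6 MHz for integer k ≥ 0.
k=0: 2.6 MHz.
k=1: 42 MHz, 47.2 MHz.
k=2: 86.6 MHz, 91.8 MHz.
k=3: 131.2 MHz, 136.4 MHz.
k=4: 175.8 MHz, 181 MHz.
k=5: 220.4 MHz, 225.6 MHz.
Within [60.4 MHz, 178.4 MHz]: 86.6 MHz, 91.8 MHz, 131.2 MHz, 136.4 MHz, 175.8 MHz.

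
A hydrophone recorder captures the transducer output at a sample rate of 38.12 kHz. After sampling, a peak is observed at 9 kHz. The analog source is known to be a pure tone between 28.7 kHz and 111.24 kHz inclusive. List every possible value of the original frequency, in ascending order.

Frequencies that alias to 9 kHz are k·fs ± 9 kHz for integer k ≥ 0.
k=0: 9 kHz.
k=1: 29.12 kHz, 47.12 kHz.
k=2: 67.24 kHz, 85.24 kHz.
k=3: 105.36 kHz, 123.36 kHz.
k=4: 143.48 kHz, 161.48 kHz.
Within [28.7 kHz, 111.24 kHz]: 29.12 kHz, 47.12 kHz, 67.24 kHz, 85.24 kHz, 105.36 kHz.

29.12 kHz, 47.12 kHz, 67.24 kHz, 85.24 kHz, 105.36 kHz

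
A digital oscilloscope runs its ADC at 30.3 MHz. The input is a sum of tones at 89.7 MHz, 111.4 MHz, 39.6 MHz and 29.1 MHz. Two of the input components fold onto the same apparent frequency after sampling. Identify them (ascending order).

fs/2 = 15.15 MHz.
89.7 MHz mod fs = 29.1 MHz.
29.1 MHz > fs/2 = 15.15 MHz, folds to fs − 29.1 MHz = 1.2 MHz.
111.4 MHz mod fs = 20.5 MHz.
20.5 MHz > fs/2 = 15.15 MHz, folds to fs − 20.5 MHz = 9.8 MHz.
39.6 MHz mod fs = 9.3 MHz.
9.3 MHz ≤ fs/2 = 15.15 MHz, appears at 9.3 MHz.
29.1 MHz > fs/2 = 15.15 MHz, folds to fs − 29.1 MHz = 1.2 MHz.
29.1 MHz and 89.7 MHz both map to 1.2 MHz.

29.1 MHz, 89.7 MHz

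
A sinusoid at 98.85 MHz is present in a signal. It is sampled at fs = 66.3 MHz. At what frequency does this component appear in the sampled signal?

32.55 MHz

98.85 MHz mod fs = 32.55 MHz.
32.55 MHz ≤ fs/2 = 33.15 MHz, appears at 32.55 MHz.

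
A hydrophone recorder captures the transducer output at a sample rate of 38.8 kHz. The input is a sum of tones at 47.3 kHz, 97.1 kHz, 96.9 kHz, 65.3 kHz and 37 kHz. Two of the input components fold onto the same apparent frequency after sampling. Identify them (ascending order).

fs/2 = 19.4 kHz.
47.3 kHz mod fs = 8.5 kHz.
8.5 kHz ≤ fs/2 = 19.4 kHz, appears at 8.5 kHz.
97.1 kHz mod fs = 19.5 kHz.
19.5 kHz > fs/2 = 19.4 kHz, folds to fs − 19.5 kHz = 19.3 kHz.
96.9 kHz mod fs = 19.3 kHz.
19.3 kHz ≤ fs/2 = 19.4 kHz, appears at 19.3 kHz.
65.3 kHz mod fs = 26.5 kHz.
26.5 kHz > fs/2 = 19.4 kHz, folds to fs − 26.5 kHz = 12.3 kHz.
37 kHz > fs/2 = 19.4 kHz, folds to fs − 37 kHz = 1.8 kHz.
96.9 kHz and 97.1 kHz both map to 19.3 kHz.

96.9 kHz, 97.1 kHz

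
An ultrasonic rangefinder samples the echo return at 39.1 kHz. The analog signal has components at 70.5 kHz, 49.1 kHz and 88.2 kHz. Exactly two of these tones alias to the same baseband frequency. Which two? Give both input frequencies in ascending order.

49.1 kHz, 88.2 kHz

fs/2 = 19.55 kHz.
70.5 kHz mod fs = 31.4 kHz.
31.4 kHz > fs/2 = 19.55 kHz, folds to fs − 31.4 kHz = 7.7 kHz.
49.1 kHz mod fs = 10 kHz.
10 kHz ≤ fs/2 = 19.55 kHz, appears at 10 kHz.
88.2 kHz mod fs = 10 kHz.
10 kHz ≤ fs/2 = 19.55 kHz, appears at 10 kHz.
49.1 kHz and 88.2 kHz both map to 10 kHz.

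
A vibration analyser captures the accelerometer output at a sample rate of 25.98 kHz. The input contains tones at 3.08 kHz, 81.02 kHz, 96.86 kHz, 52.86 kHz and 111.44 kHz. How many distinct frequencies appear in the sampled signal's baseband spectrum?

4

fs/2 = 12.99 kHz.
3.08 kHz ≤ fs/2 = 12.99 kHz, passes unchanged.
81.02 kHz mod fs = 3.08 kHz.
3.08 kHz ≤ fs/2 = 12.99 kHz, appears at 3.08 kHz.
96.86 kHz mod fs = 18.92 kHz.
18.92 kHz > fs/2 = 12.99 kHz, folds to fs − 18.92 kHz = 7.06 kHz.
52.86 kHz mod fs = 0.9 kHz.
0.9 kHz ≤ fs/2 = 12.99 kHz, appears at 0.9 kHz.
111.44 kHz mod fs = 7.52 kHz.
7.52 kHz ≤ fs/2 = 12.99 kHz, appears at 7.52 kHz.
Distinct values: {0.9 kHz, 3.08 kHz, 7.06 kHz, 7.52 kHz} → 4.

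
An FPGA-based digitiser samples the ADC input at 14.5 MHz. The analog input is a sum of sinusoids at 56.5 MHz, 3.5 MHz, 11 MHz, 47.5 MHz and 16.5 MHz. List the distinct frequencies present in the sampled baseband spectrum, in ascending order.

fs/2 = 7.25 MHz.
56.5 MHz mod fs = 13 MHz.
13 MHz > fs/2 = 7.25 MHz, folds to fs − 13 MHz = 1.5 MHz.
3.5 MHz ≤ fs/2 = 7.25 MHz, passes unchanged.
11 MHz > fs/2 = 7.25 MHz, folds to fs − 11 MHz = 3.5 MHz.
47.5 MHz mod fs = 4 MHz.
4 MHz ≤ fs/2 = 7.25 MHz, appears at 4 MHz.
16.5 MHz mod fs = 2 MHz.
2 MHz ≤ fs/2 = 7.25 MHz, appears at 2 MHz.
Distinct values: {1.5 MHz, 2 MHz, 3.5 MHz, 4 MHz}.

1.5 MHz, 2 MHz, 3.5 MHz, 4 MHz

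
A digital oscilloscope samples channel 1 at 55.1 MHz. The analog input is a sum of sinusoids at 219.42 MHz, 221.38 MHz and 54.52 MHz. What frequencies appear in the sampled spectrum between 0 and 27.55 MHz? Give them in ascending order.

0.58 MHz, 0.98 MHz

fs/2 = 27.55 MHz.
219.42 MHz mod fs = 54.12 MHz.
54.12 MHz > fs/2 = 27.55 MHz, folds to fs − 54.12 MHz = 0.98 MHz.
221.38 MHz mod fs = 0.98 MHz.
0.98 MHz ≤ fs/2 = 27.55 MHz, appears at 0.98 MHz.
54.52 MHz > fs/2 = 27.55 MHz, folds to fs − 54.52 MHz = 0.58 MHz.
Distinct values: {0.58 MHz, 0.98 MHz}.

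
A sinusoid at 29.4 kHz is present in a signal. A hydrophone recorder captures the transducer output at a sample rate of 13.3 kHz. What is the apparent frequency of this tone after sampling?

29.4 kHz mod fs = 2.8 kHz.
2.8 kHz ≤ fs/2 = 6.65 kHz, appears at 2.8 kHz.

2.8 kHz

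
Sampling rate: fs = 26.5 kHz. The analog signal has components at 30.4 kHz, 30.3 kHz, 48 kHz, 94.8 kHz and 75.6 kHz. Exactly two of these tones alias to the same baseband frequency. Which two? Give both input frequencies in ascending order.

30.4 kHz, 75.6 kHz

fs/2 = 13.25 kHz.
30.4 kHz mod fs = 3.9 kHz.
3.9 kHz ≤ fs/2 = 13.25 kHz, appears at 3.9 kHz.
30.3 kHz mod fs = 3.8 kHz.
3.8 kHz ≤ fs/2 = 13.25 kHz, appears at 3.8 kHz.
48 kHz mod fs = 21.5 kHz.
21.5 kHz > fs/2 = 13.25 kHz, folds to fs − 21.5 kHz = 5 kHz.
94.8 kHz mod fs = 15.3 kHz.
15.3 kHz > fs/2 = 13.25 kHz, folds to fs − 15.3 kHz = 11.2 kHz.
75.6 kHz mod fs = 22.6 kHz.
22.6 kHz > fs/2 = 13.25 kHz, folds to fs − 22.6 kHz = 3.9 kHz.
30.4 kHz and 75.6 kHz both map to 3.9 kHz.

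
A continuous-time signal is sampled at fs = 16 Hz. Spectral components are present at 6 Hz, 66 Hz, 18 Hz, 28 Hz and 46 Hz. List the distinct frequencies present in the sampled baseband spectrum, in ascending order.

fs/2 = 8 Hz.
6 Hz ≤ fs/2 = 8 Hz, passes unchanged.
66 Hz mod fs = 2 Hz.
2 Hz ≤ fs/2 = 8 Hz, appears at 2 Hz.
18 Hz mod fs = 2 Hz.
2 Hz ≤ fs/2 = 8 Hz, appears at 2 Hz.
28 Hz mod fs = 12 Hz.
12 Hz > fs/2 = 8 Hz, folds to fs − 12 Hz = 4 Hz.
46 Hz mod fs = 14 Hz.
14 Hz > fs/2 = 8 Hz, folds to fs − 14 Hz = 2 Hz.
Distinct values: {2 Hz, 4 Hz, 6 Hz}.

2 Hz, 4 Hz, 6 Hz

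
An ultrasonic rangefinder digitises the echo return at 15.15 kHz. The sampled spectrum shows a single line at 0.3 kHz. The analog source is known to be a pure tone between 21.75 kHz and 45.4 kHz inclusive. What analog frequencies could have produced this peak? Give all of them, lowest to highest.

Frequencies that alias to 0.3 kHz are k·fs ± 0.3 kHz for integer k ≥ 0.
k=0: 0.3 kHz.
k=1: 14.85 kHz, 15.45 kHz.
k=2: 30 kHz, 30.6 kHz.
k=3: 45.15 kHz, 45.75 kHz.
k=4: 60.3 kHz, 60.9 kHz.
Within [21.75 kHz, 45.4 kHz]: 30 kHz, 30.6 kHz, 45.15 kHz.

30 kHz, 30.6 kHz, 45.15 kHz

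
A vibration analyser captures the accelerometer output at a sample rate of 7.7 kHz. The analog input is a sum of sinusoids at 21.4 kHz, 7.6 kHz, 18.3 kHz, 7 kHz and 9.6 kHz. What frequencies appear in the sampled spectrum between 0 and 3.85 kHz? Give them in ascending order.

0.1 kHz, 0.7 kHz, 1.7 kHz, 1.9 kHz, 2.9 kHz

fs/2 = 3.85 kHz.
21.4 kHz mod fs = 6 kHz.
6 kHz > fs/2 = 3.85 kHz, folds to fs − 6 kHz = 1.7 kHz.
7.6 kHz > fs/2 = 3.85 kHz, folds to fs − 7.6 kHz = 0.1 kHz.
18.3 kHz mod fs = 2.9 kHz.
2.9 kHz ≤ fs/2 = 3.85 kHz, appears at 2.9 kHz.
7 kHz > fs/2 = 3.85 kHz, folds to fs − 7 kHz = 0.7 kHz.
9.6 kHz mod fs = 1.9 kHz.
1.9 kHz ≤ fs/2 = 3.85 kHz, appears at 1.9 kHz.
Distinct values: {0.1 kHz, 0.7 kHz, 1.7 kHz, 1.9 kHz, 2.9 kHz}.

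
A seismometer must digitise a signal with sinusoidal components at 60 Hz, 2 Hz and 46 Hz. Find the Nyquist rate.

Highest-frequency component: 60 Hz.
Nyquist rate = 2 × 60 Hz = 120 Hz.

120 Hz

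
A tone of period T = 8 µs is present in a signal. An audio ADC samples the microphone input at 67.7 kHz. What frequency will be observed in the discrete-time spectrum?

10.4 kHz

T = 8 µs → f = 1/T = 125 kHz.
125 kHz mod fs = 57.3 kHz.
57.3 kHz > fs/2 = 33.85 kHz, folds to fs − 57.3 kHz = 10.4 kHz.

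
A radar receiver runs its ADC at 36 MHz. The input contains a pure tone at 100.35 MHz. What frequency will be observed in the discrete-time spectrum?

100.35 MHz mod fs = 28.35 MHz.
28.35 MHz > fs/2 = 18 MHz, folds to fs − 28.35 MHz = 7.65 MHz.

7.65 MHz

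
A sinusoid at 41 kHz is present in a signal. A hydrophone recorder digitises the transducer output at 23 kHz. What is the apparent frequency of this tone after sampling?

41 kHz mod fs = 18 kHz.
18 kHz > fs/2 = 11.5 kHz, folds to fs − 18 kHz = 5 kHz.

5 kHz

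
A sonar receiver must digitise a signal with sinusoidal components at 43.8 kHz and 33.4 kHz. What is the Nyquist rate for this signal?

87.6 kHz

Highest-frequency component: 43.8 kHz.
Nyquist rate = 2 × 43.8 kHz = 87.6 kHz.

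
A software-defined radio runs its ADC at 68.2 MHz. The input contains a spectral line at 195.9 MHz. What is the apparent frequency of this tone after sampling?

195.9 MHz mod fs = 59.5 MHz.
59.5 MHz > fs/2 = 34.1 MHz, folds to fs − 59.5 MHz = 8.7 MHz.

8.7 MHz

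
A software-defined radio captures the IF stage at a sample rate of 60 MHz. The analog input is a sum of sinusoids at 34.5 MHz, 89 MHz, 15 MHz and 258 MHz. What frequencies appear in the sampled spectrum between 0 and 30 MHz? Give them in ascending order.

15 MHz, 18 MHz, 25.5 MHz, 29 MHz

fs/2 = 30 MHz.
34.5 MHz > fs/2 = 30 MHz, folds to fs − 34.5 MHz = 25.5 MHz.
89 MHz mod fs = 29 MHz.
29 MHz ≤ fs/2 = 30 MHz, appears at 29 MHz.
15 MHz ≤ fs/2 = 30 MHz, passes unchanged.
258 MHz mod fs = 18 MHz.
18 MHz ≤ fs/2 = 30 MHz, appears at 18 MHz.
Distinct values: {15 MHz, 18 MHz, 25.5 MHz, 29 MHz}.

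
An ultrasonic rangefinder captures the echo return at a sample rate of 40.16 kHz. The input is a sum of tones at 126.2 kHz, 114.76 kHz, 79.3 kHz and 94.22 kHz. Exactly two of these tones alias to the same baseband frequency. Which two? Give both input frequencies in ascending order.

114.76 kHz, 126.2 kHz

fs/2 = 20.08 kHz.
126.2 kHz mod fs = 5.72 kHz.
5.72 kHz ≤ fs/2 = 20.08 kHz, appears at 5.72 kHz.
114.76 kHz mod fs = 34.44 kHz.
34.44 kHz > fs/2 = 20.08 kHz, folds to fs − 34.44 kHz = 5.72 kHz.
79.3 kHz mod fs = 39.14 kHz.
39.14 kHz > fs/2 = 20.08 kHz, folds to fs − 39.14 kHz = 1.02 kHz.
94.22 kHz mod fs = 13.9 kHz.
13.9 kHz ≤ fs/2 = 20.08 kHz, appears at 13.9 kHz.
114.76 kHz and 126.2 kHz both map to 5.72 kHz.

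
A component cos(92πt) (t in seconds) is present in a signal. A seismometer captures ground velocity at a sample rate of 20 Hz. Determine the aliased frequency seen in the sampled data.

ω = 92π rad/s → f = ω/(2π) = 46 Hz.
46 Hz mod fs = 6 Hz.
6 Hz ≤ fs/2 = 10 Hz, appears at 6 Hz.

6 Hz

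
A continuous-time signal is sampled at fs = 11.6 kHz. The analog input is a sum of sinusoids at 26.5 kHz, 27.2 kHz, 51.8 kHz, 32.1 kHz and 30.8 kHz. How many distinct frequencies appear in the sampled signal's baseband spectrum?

fs/2 = 5.8 kHz.
26.5 kHz mod fs = 3.3 kHz.
3.3 kHz ≤ fs/2 = 5.8 kHz, appears at 3.3 kHz.
27.2 kHz mod fs = 4 kHz.
4 kHz ≤ fs/2 = 5.8 kHz, appears at 4 kHz.
51.8 kHz mod fs = 5.4 kHz.
5.4 kHz ≤ fs/2 = 5.8 kHz, appears at 5.4 kHz.
32.1 kHz mod fs = 8.9 kHz.
8.9 kHz > fs/2 = 5.8 kHz, folds to fs − 8.9 kHz = 2.7 kHz.
30.8 kHz mod fs = 7.6 kHz.
7.6 kHz > fs/2 = 5.8 kHz, folds to fs − 7.6 kHz = 4 kHz.
Distinct values: {2.7 kHz, 3.3 kHz, 4 kHz, 5.4 kHz} → 4.

4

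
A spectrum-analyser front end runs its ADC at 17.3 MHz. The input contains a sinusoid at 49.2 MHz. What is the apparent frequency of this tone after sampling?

2.7 MHz

49.2 MHz mod fs = 14.6 MHz.
14.6 MHz > fs/2 = 8.65 MHz, folds to fs − 14.6 MHz = 2.7 MHz.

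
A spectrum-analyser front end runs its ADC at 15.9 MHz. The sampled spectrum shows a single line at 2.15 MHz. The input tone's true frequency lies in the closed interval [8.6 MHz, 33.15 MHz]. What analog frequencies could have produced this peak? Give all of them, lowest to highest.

13.75 MHz, 18.05 MHz, 29.65 MHz

Frequencies that alias to 2.15 MHz are k·fs ± 2.15 MHz for integer k ≥ 0.
k=0: 2.15 MHz.
k=1: 13.75 MHz, 18.05 MHz.
k=2: 29.65 MHz, 33.95 MHz.
k=3: 45.55 MHz, 49.85 MHz.
Within [8.6 MHz, 33.15 MHz]: 13.75 MHz, 18.05 MHz, 29.65 MHz.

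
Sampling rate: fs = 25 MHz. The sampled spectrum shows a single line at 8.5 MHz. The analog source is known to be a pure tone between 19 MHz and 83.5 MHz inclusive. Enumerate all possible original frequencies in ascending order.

Frequencies that alias to 8.5 MHz are k·fs ± 8.5 MHz for integer k ≥ 0.
k=0: 8.5 MHz.
k=1: 16.5 MHz, 33.5 MHz.
k=2: 41.5 MHz, 58.5 MHz.
k=3: 66.5 MHz, 83.5 MHz.
k=4: 91.5 MHz, 108.5 MHz.
Within [19 MHz, 83.5 MHz]: 33.5 MHz, 41.5 MHz, 58.5 MHz, 66.5 MHz, 83.5 MHz.

33.5 MHz, 41.5 MHz, 58.5 MHz, 66.5 MHz, 83.5 MHz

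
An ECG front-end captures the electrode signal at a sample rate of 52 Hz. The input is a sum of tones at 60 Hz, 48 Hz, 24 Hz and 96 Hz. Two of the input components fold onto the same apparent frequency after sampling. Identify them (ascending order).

fs/2 = 26 Hz.
60 Hz mod fs = 8 Hz.
8 Hz ≤ fs/2 = 26 Hz, appears at 8 Hz.
48 Hz > fs/2 = 26 Hz, folds to fs − 48 Hz = 4 Hz.
24 Hz ≤ fs/2 = 26 Hz, passes unchanged.
96 Hz mod fs = 44 Hz.
44 Hz > fs/2 = 26 Hz, folds to fs − 44 Hz = 8 Hz.
60 Hz and 96 Hz both map to 8 Hz.

60 Hz, 96 Hz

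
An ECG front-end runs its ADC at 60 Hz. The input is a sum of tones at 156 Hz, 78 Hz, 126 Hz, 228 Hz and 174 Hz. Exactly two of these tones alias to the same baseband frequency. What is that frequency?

6 Hz

fs/2 = 30 Hz.
156 Hz mod fs = 36 Hz.
36 Hz > fs/2 = 30 Hz, folds to fs − 36 Hz = 24 Hz.
78 Hz mod fs = 18 Hz.
18 Hz ≤ fs/2 = 30 Hz, appears at 18 Hz.
126 Hz mod fs = 6 Hz.
6 Hz ≤ fs/2 = 30 Hz, appears at 6 Hz.
228 Hz mod fs = 48 Hz.
48 Hz > fs/2 = 30 Hz, folds to fs − 48 Hz = 12 Hz.
174 Hz mod fs = 54 Hz.
54 Hz > fs/2 = 30 Hz, folds to fs − 54 Hz = 6 Hz.
126 Hz and 174 Hz both map to 6 Hz.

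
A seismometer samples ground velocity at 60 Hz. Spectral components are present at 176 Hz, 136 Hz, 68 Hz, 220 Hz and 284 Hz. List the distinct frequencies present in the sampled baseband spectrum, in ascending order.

4 Hz, 8 Hz, 16 Hz, 20 Hz

fs/2 = 30 Hz.
176 Hz mod fs = 56 Hz.
56 Hz > fs/2 = 30 Hz, folds to fs − 56 Hz = 4 Hz.
136 Hz mod fs = 16 Hz.
16 Hz ≤ fs/2 = 30 Hz, appears at 16 Hz.
68 Hz mod fs = 8 Hz.
8 Hz ≤ fs/2 = 30 Hz, appears at 8 Hz.
220 Hz mod fs = 40 Hz.
40 Hz > fs/2 = 30 Hz, folds to fs − 40 Hz = 20 Hz.
284 Hz mod fs = 44 Hz.
44 Hz > fs/2 = 30 Hz, folds to fs − 44 Hz = 16 Hz.
Distinct values: {4 Hz, 8 Hz, 16 Hz, 20 Hz}.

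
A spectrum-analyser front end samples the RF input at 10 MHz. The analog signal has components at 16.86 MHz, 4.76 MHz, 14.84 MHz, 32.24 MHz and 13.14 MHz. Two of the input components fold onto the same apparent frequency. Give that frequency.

3.14 MHz

fs/2 = 5 MHz.
16.86 MHz mod fs = 6.86 MHz.
6.86 MHz > fs/2 = 5 MHz, folds to fs − 6.86 MHz = 3.14 MHz.
4.76 MHz ≤ fs/2 = 5 MHz, passes unchanged.
14.84 MHz mod fs = 4.84 MHz.
4.84 MHz ≤ fs/2 = 5 MHz, appears at 4.84 MHz.
32.24 MHz mod fs = 2.24 MHz.
2.24 MHz ≤ fs/2 = 5 MHz, appears at 2.24 MHz.
13.14 MHz mod fs = 3.14 MHz.
3.14 MHz ≤ fs/2 = 5 MHz, appears at 3.14 MHz.
13.14 MHz and 16.86 MHz both map to 3.14 MHz.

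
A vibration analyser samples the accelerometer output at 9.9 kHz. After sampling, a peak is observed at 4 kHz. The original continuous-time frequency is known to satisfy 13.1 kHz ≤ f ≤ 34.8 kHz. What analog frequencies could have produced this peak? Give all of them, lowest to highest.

13.9 kHz, 15.8 kHz, 23.8 kHz, 25.7 kHz, 33.7 kHz

Frequencies that alias to 4 kHz are k·fs ± 4 kHz for integer k ≥ 0.
k=0: 4 kHz.
k=1: 5.9 kHz, 13.9 kHz.
k=2: 15.8 kHz, 23.8 kHz.
k=3: 25.7 kHz, 33.7 kHz.
k=4: 35.6 kHz, 43.6 kHz.
Within [13.1 kHz, 34.8 kHz]: 13.9 kHz, 15.8 kHz, 23.8 kHz, 25.7 kHz, 33.7 kHz.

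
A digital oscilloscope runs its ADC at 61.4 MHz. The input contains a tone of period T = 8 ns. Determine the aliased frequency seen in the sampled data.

T = 8 ns → f = 1/T = 125 MHz.
125 MHz mod fs = 2.2 MHz.
2.2 MHz ≤ fs/2 = 30.7 MHz, appears at 2.2 MHz.

2.2 MHz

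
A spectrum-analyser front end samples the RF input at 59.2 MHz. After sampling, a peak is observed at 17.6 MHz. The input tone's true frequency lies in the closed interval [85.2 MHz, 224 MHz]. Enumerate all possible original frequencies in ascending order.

Frequencies that alias to 17.6 MHz are k·fs ± 17.6 MHz for integer k ≥ 0.
k=0: 17.6 MHz.
k=1: 41.6 MHz, 76.8 MHz.
k=2: 100.8 MHz, 136 MHz.
k=3: 160 MHz, 195.2 MHz.
k=4: 219.2 MHz, 254.4 MHz.
k=5: 278.4 MHz, 313.6 MHz.
Within [85.2 MHz, 224 MHz]: 100.8 MHz, 136 MHz, 160 MHz, 195.2 MHz, 219.2 MHz.

100.8 MHz, 136 MHz, 160 MHz, 195.2 MHz, 219.2 MHz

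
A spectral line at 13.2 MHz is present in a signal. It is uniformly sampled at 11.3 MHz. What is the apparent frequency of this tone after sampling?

1.9 MHz

13.2 MHz mod fs = 1.9 MHz.
1.9 MHz ≤ fs/2 = 5.65 MHz, appears at 1.9 MHz.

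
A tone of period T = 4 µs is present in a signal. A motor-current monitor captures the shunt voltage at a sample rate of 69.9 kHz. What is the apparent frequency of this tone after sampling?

T = 4 µs → f = 1/T = 250 kHz.
250 kHz mod fs = 40.3 kHz.
40.3 kHz > fs/2 = 34.95 kHz, folds to fs − 40.3 kHz = 29.6 kHz.

29.6 kHz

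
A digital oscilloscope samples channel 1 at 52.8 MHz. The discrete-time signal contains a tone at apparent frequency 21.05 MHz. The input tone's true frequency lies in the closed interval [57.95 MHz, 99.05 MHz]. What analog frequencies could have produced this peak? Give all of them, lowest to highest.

73.85 MHz, 84.55 MHz

Frequencies that alias to 21.05 MHz are k·fs ± 21.05 MHz for integer k ≥ 0.
k=0: 21.05 MHz.
k=1: 31.75 MHz, 73.85 MHz.
k=2: 84.55 MHz, 126.65 MHz.
k=3: 137.35 MHz, 179.45 MHz.
Within [57.95 MHz, 99.05 MHz]: 73.85 MHz, 84.55 MHz.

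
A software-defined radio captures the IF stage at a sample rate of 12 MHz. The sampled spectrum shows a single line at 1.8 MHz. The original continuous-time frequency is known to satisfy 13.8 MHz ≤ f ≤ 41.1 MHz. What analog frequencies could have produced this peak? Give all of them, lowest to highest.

Frequencies that alias to 1.8 MHz are k·fs ± 1.8 MHz for integer k ≥ 0.
k=0: 1.8 MHz.
k=1: 10.2 MHz, 13.8 MHz.
k=2: 22.2 MHz, 25.8 MHz.
k=3: 34.2 MHz, 37.8 MHz.
k=4: 46.2 MHz, 49.8 MHz.
Within [13.8 MHz, 41.1 MHz]: 13.8 MHz, 22.2 MHz, 25.8 MHz, 34.2 MHz, 37.8 MHz.

13.8 MHz, 22.2 MHz, 25.8 MHz, 34.2 MHz, 37.8 MHz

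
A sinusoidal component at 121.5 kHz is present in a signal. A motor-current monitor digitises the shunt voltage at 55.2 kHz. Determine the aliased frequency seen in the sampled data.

121.5 kHz mod fs = 11.1 kHz.
11.1 kHz ≤ fs/2 = 27.6 kHz, appears at 11.1 kHz.

11.1 kHz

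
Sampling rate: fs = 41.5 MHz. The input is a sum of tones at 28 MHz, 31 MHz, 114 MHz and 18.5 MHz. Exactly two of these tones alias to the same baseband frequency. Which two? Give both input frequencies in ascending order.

31 MHz, 114 MHz

fs/2 = 20.75 MHz.
28 MHz > fs/2 = 20.75 MHz, folds to fs − 28 MHz = 13.5 MHz.
31 MHz > fs/2 = 20.75 MHz, folds to fs − 31 MHz = 10.5 MHz.
114 MHz mod fs = 31 MHz.
31 MHz > fs/2 = 20.75 MHz, folds to fs − 31 MHz = 10.5 MHz.
18.5 MHz ≤ fs/2 = 20.75 MHz, passes unchanged.
31 MHz and 114 MHz both map to 10.5 MHz.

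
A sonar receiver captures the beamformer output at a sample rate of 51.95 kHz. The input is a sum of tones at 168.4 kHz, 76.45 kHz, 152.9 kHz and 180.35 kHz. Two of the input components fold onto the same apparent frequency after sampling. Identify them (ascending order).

fs/2 = 25.975 kHz.
168.4 kHz mod fs = 12.55 kHz.
12.55 kHz ≤ fs/2 = 25.975 kHz, appears at 12.55 kHz.
76.45 kHz mod fs = 24.5 kHz.
24.5 kHz ≤ fs/2 = 25.975 kHz, appears at 24.5 kHz.
152.9 kHz mod fs = 49 kHz.
49 kHz > fs/2 = 25.975 kHz, folds to fs − 49 kHz = 2.95 kHz.
180.35 kHz mod fs = 24.5 kHz.
24.5 kHz ≤ fs/2 = 25.975 kHz, appears at 24.5 kHz.
76.45 kHz and 180.35 kHz both map to 24.5 kHz.

76.45 kHz, 180.35 kHz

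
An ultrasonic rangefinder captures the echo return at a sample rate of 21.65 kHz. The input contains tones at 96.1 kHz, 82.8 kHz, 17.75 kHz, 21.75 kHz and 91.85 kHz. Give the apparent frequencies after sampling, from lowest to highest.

0.1 kHz, 3.8 kHz, 3.9 kHz, 5.25 kHz, 9.5 kHz

fs/2 = 10.825 kHz.
96.1 kHz mod fs = 9.5 kHz.
9.5 kHz ≤ fs/2 = 10.825 kHz, appears at 9.5 kHz.
82.8 kHz mod fs = 17.85 kHz.
17.85 kHz > fs/2 = 10.825 kHz, folds to fs − 17.85 kHz = 3.8 kHz.
17.75 kHz > fs/2 = 10.825 kHz, folds to fs − 17.75 kHz = 3.9 kHz.
21.75 kHz mod fs = 0.1 kHz.
0.1 kHz ≤ fs/2 = 10.825 kHz, appears at 0.1 kHz.
91.85 kHz mod fs = 5.25 kHz.
5.25 kHz ≤ fs/2 = 10.825 kHz, appears at 5.25 kHz.
Distinct values: {0.1 kHz, 3.8 kHz, 3.9 kHz, 5.25 kHz, 9.5 kHz}.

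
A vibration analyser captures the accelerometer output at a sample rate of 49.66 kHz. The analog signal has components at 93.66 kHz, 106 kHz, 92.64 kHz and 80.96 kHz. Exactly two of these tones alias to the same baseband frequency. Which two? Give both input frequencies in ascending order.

fs/2 = 24.83 kHz.
93.66 kHz mod fs = 44 kHz.
44 kHz > fs/2 = 24.83 kHz, folds to fs − 44 kHz = 5.66 kHz.
106 kHz mod fs = 6.68 kHz.
6.68 kHz ≤ fs/2 = 24.83 kHz, appears at 6.68 kHz.
92.64 kHz mod fs = 42.98 kHz.
42.98 kHz > fs/2 = 24.83 kHz, folds to fs − 42.98 kHz = 6.68 kHz.
80.96 kHz mod fs = 31.3 kHz.
31.3 kHz > fs/2 = 24.83 kHz, folds to fs − 31.3 kHz = 18.36 kHz.
92.64 kHz and 106 kHz both map to 6.68 kHz.

92.64 kHz, 106 kHz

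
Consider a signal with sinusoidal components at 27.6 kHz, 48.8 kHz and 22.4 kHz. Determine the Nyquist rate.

97.6 kHz

Highest-frequency component: 48.8 kHz.
Nyquist rate = 2 × 48.8 kHz = 97.6 kHz.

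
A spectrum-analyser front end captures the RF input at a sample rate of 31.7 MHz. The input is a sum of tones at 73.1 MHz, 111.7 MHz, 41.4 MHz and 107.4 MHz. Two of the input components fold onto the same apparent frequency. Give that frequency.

fs/2 = 15.85 MHz.
73.1 MHz mod fs = 9.7 MHz.
9.7 MHz ≤ fs/2 = 15.85 MHz, appears at 9.7 MHz.
111.7 MHz mod fs = 16.6 MHz.
16.6 MHz > fs/2 = 15.85 MHz, folds to fs − 16.6 MHz = 15.1 MHz.
41.4 MHz mod fs = 9.7 MHz.
9.7 MHz ≤ fs/2 = 15.85 MHz, appears at 9.7 MHz.
107.4 MHz mod fs = 12.3 MHz.
12.3 MHz ≤ fs/2 = 15.85 MHz, appears at 12.3 MHz.
41.4 MHz and 73.1 MHz both map to 9.7 MHz.

9.7 MHz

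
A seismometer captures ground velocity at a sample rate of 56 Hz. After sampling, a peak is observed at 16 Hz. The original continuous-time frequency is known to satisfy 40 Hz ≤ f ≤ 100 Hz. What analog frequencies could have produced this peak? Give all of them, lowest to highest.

40 Hz, 72 Hz, 96 Hz

Frequencies that alias to 16 Hz are k·fs ± 16 Hz for integer k ≥ 0.
k=0: 16 Hz.
k=1: 40 Hz, 72 Hz.
k=2: 96 Hz, 128 Hz.
k=3: 152 Hz, 184 Hz.
Within [40 Hz, 100 Hz]: 40 Hz, 72 Hz, 96 Hz.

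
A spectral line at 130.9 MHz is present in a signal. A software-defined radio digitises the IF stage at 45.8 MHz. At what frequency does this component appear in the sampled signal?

6.5 MHz

130.9 MHz mod fs = 39.3 MHz.
39.3 MHz > fs/2 = 22.9 MHz, folds to fs − 39.3 MHz = 6.5 MHz.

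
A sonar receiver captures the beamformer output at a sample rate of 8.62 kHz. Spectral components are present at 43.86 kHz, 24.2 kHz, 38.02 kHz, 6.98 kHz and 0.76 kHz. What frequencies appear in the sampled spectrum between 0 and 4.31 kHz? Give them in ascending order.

fs/2 = 4.31 kHz.
43.86 kHz mod fs = 0.76 kHz.
0.76 kHz ≤ fs/2 = 4.31 kHz, appears at 0.76 kHz.
24.2 kHz mod fs = 6.96 kHz.
6.96 kHz > fs/2 = 4.31 kHz, folds to fs − 6.96 kHz = 1.66 kHz.
38.02 kHz mod fs = 3.54 kHz.
3.54 kHz ≤ fs/2 = 4.31 kHz, appears at 3.54 kHz.
6.98 kHz > fs/2 = 4.31 kHz, folds to fs − 6.98 kHz = 1.64 kHz.
0.76 kHz ≤ fs/2 = 4.31 kHz, passes unchanged.
Distinct values: {0.76 kHz, 1.64 kHz, 1.66 kHz, 3.54 kHz}.

0.76 kHz, 1.64 kHz, 1.66 kHz, 3.54 kHz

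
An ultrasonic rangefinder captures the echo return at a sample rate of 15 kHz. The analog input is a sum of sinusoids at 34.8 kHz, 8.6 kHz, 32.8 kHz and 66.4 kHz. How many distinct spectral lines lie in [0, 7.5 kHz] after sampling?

3

fs/2 = 7.5 kHz.
34.8 kHz mod fs = 4.8 kHz.
4.8 kHz ≤ fs/2 = 7.5 kHz, appears at 4.8 kHz.
8.6 kHz > fs/2 = 7.5 kHz, folds to fs − 8.6 kHz = 6.4 kHz.
32.8 kHz mod fs = 2.8 kHz.
2.8 kHz ≤ fs/2 = 7.5 kHz, appears at 2.8 kHz.
66.4 kHz mod fs = 6.4 kHz.
6.4 kHz ≤ fs/2 = 7.5 kHz, appears at 6.4 kHz.
Distinct values: {2.8 kHz, 4.8 kHz, 6.4 kHz} → 3.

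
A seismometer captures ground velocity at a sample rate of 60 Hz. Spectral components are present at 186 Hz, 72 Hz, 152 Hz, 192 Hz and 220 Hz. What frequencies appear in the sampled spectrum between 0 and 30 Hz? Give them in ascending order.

6 Hz, 12 Hz, 20 Hz, 28 Hz

fs/2 = 30 Hz.
186 Hz mod fs = 6 Hz.
6 Hz ≤ fs/2 = 30 Hz, appears at 6 Hz.
72 Hz mod fs = 12 Hz.
12 Hz ≤ fs/2 = 30 Hz, appears at 12 Hz.
152 Hz mod fs = 32 Hz.
32 Hz > fs/2 = 30 Hz, folds to fs − 32 Hz = 28 Hz.
192 Hz mod fs = 12 Hz.
12 Hz ≤ fs/2 = 30 Hz, appears at 12 Hz.
220 Hz mod fs = 40 Hz.
40 Hz > fs/2 = 30 Hz, folds to fs − 40 Hz = 20 Hz.
Distinct values: {6 Hz, 12 Hz, 20 Hz, 28 Hz}.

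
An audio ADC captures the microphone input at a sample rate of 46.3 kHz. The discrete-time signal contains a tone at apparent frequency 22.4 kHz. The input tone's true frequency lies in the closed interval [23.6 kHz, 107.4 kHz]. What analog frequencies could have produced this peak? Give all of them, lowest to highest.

Frequencies that alias to 22.4 kHz are k·fs ± 22.4 kHz for integer k ≥ 0.
k=0: 22.4 kHz.
k=1: 23.9 kHz, 68.7 kHz.
k=2: 70.2 kHz, 115 kHz.
k=3: 116.5 kHz, 161.3 kHz.
Within [23.6 kHz, 107.4 kHz]: 23.9 kHz, 68.7 kHz, 70.2 kHz.

23.9 kHz, 68.7 kHz, 70.2 kHz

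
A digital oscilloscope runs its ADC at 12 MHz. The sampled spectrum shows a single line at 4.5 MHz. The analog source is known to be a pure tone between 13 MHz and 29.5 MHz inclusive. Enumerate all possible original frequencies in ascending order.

Frequencies that alias to 4.5 MHz are k·fs ± 4.5 MHz for integer k ≥ 0.
k=0: 4.5 MHz.
k=1: 7.5 MHz, 16.5 MHz.
k=2: 19.5 MHz, 28.5 MHz.
k=3: 31.5 MHz, 40.5 MHz.
Within [13 MHz, 29.5 MHz]: 16.5 MHz, 19.5 MHz, 28.5 MHz.

16.5 MHz, 19.5 MHz, 28.5 MHz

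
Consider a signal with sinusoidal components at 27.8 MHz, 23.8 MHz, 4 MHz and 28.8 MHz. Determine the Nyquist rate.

Highest-frequency component: 28.8 MHz.
Nyquist rate = 2 × 28.8 MHz = 57.6 MHz.

57.6 MHz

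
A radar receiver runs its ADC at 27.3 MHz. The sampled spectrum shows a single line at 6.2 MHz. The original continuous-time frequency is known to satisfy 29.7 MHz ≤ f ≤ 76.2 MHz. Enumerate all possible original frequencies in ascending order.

Frequencies that alias to 6.2 MHz are k·fs ± 6.2 MHz for integer k ≥ 0.
k=0: 6.2 MHz.
k=1: 21.1 MHz, 33.5 MHz.
k=2: 48.4 MHz, 60.8 MHz.
k=3: 75.7 MHz, 88.1 MHz.
k=4: 103 MHz, 115.4 MHz.
Within [29.7 MHz, 76.2 MHz]: 33.5 MHz, 48.4 MHz, 60.8 MHz, 75.7 MHz.

33.5 MHz, 48.4 MHz, 60.8 MHz, 75.7 MHz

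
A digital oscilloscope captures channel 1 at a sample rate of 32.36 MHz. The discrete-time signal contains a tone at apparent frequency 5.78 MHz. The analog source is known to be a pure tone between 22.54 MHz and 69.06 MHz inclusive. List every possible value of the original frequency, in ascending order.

Frequencies that alias to 5.78 MHz are k·fs ± 5.78 MHz for integer k ≥ 0.
k=0: 5.78 MHz.
k=1: 26.58 MHz, 38.14 MHz.
k=2: 58.94 MHz, 70.5 MHz.
k=3: 91.3 MHz, 102.86 MHz.
Within [22.54 MHz, 69.06 MHz]: 26.58 MHz, 38.14 MHz, 58.94 MHz.

26.58 MHz, 38.14 MHz, 58.94 MHz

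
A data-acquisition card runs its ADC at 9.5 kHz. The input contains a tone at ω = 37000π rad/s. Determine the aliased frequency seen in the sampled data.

ω = 37000π rad/s → f = ω/(2π) = 18500 Hz = 18.5 kHz.
18.5 kHz mod fs = 9 kHz.
9 kHz > fs/2 = 4.75 kHz, folds to fs − 9 kHz = 0.5 kHz.

0.5 kHz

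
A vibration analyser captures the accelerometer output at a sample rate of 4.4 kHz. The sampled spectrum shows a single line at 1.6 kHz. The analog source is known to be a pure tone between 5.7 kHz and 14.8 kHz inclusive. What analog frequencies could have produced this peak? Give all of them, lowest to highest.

6 kHz, 7.2 kHz, 10.4 kHz, 11.6 kHz, 14.8 kHz

Frequencies that alias to 1.6 kHz are k·fs ± 1.6 kHz for integer k ≥ 0.
k=0: 1.6 kHz.
k=1: 2.8 kHz, 6 kHz.
k=2: 7.2 kHz, 10.4 kHz.
k=3: 11.6 kHz, 14.8 kHz.
k=4: 16 kHz, 19.2 kHz.
Within [5.7 kHz, 14.8 kHz]: 6 kHz, 7.2 kHz, 10.4 kHz, 11.6 kHz, 14.8 kHz.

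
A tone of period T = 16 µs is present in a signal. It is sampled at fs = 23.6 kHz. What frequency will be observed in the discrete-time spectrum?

8.3 kHz

T = 16 µs → f = 1/T = 62.5 kHz.
62.5 kHz mod fs = 15.3 kHz.
15.3 kHz > fs/2 = 11.8 kHz, folds to fs − 15.3 kHz = 8.3 kHz.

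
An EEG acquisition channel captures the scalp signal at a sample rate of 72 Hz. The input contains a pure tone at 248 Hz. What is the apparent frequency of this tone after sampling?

248 Hz mod fs = 32 Hz.
32 Hz ≤ fs/2 = 36 Hz, appears at 32 Hz.

32 Hz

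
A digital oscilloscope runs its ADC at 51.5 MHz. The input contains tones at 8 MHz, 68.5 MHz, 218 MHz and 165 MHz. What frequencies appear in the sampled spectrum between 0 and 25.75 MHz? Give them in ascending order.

8 MHz, 10.5 MHz, 12 MHz, 17 MHz

fs/2 = 25.75 MHz.
8 MHz ≤ fs/2 = 25.75 MHz, passes unchanged.
68.5 MHz mod fs = 17 MHz.
17 MHz ≤ fs/2 = 25.75 MHz, appears at 17 MHz.
218 MHz mod fs = 12 MHz.
12 MHz ≤ fs/2 = 25.75 MHz, appears at 12 MHz.
165 MHz mod fs = 10.5 MHz.
10.5 MHz ≤ fs/2 = 25.75 MHz, appears at 10.5 MHz.
Distinct values: {8 MHz, 10.5 MHz, 12 MHz, 17 MHz}.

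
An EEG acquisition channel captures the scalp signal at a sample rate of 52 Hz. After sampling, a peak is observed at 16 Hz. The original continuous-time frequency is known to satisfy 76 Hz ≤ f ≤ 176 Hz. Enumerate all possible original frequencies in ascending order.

88 Hz, 120 Hz, 140 Hz, 172 Hz

Frequencies that alias to 16 Hz are k·fs ± 16 Hz for integer k ≥ 0.
k=0: 16 Hz.
k=1: 36 Hz, 68 Hz.
k=2: 88 Hz, 120 Hz.
k=3: 140 Hz, 172 Hz.
k=4: 192 Hz, 224 Hz.
Within [76 Hz, 176 Hz]: 88 Hz, 120 Hz, 140 Hz, 172 Hz.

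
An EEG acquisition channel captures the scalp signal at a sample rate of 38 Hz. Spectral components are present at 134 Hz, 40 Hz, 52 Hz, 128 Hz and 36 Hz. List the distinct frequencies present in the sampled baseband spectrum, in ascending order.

fs/2 = 19 Hz.
134 Hz mod fs = 20 Hz.
20 Hz > fs/2 = 19 Hz, folds to fs − 20 Hz = 18 Hz.
40 Hz mod fs = 2 Hz.
2 Hz ≤ fs/2 = 19 Hz, appears at 2 Hz.
52 Hz mod fs = 14 Hz.
14 Hz ≤ fs/2 = 19 Hz, appears at 14 Hz.
128 Hz mod fs = 14 Hz.
14 Hz ≤ fs/2 = 19 Hz, appears at 14 Hz.
36 Hz > fs/2 = 19 Hz, folds to fs − 36 Hz = 2 Hz.
Distinct values: {2 Hz, 14 Hz, 18 Hz}.

2 Hz, 14 Hz, 18 Hz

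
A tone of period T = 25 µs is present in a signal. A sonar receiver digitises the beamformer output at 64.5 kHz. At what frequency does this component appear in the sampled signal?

T = 25 µs → f = 1/T = 40 kHz.
40 kHz > fs/2 = 32.25 kHz, folds to fs − 40 kHz = 24.5 kHz.

24.5 kHz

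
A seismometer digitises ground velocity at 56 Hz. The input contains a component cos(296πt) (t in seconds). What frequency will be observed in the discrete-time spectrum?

ω = 296π rad/s → f = ω/(2π) = 148 Hz.
148 Hz mod fs = 36 Hz.
36 Hz > fs/2 = 28 Hz, folds to fs − 36 Hz = 20 Hz.

20 Hz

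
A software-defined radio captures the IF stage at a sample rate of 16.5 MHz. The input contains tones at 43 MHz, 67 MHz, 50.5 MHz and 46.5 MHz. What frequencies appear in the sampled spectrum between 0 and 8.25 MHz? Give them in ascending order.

fs/2 = 8.25 MHz.
43 MHz mod fs = 10 MHz.
10 MHz > fs/2 = 8.25 MHz, folds to fs − 10 MHz = 6.5 MHz.
67 MHz mod fs = 1 MHz.
1 MHz ≤ fs/2 = 8.25 MHz, appears at 1 MHz.
50.5 MHz mod fs = 1 MHz.
1 MHz ≤ fs/2 = 8.25 MHz, appears at 1 MHz.
46.5 MHz mod fs = 13.5 MHz.
13.5 MHz > fs/2 = 8.25 MHz, folds to fs − 13.5 MHz = 3 MHz.
Distinct values: {1 MHz, 3 MHz, 6.5 MHz}.

1 MHz, 3 MHz, 6.5 MHz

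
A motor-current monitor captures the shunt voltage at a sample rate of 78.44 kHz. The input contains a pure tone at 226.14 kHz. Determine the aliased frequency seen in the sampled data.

9.18 kHz

226.14 kHz mod fs = 69.26 kHz.
69.26 kHz > fs/2 = 39.22 kHz, folds to fs − 69.26 kHz = 9.18 kHz.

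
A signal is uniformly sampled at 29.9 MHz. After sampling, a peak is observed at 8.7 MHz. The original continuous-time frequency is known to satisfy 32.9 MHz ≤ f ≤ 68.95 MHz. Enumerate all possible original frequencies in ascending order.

Frequencies that alias to 8.7 MHz are k·fs ± 8.7 MHz for integer k ≥ 0.
k=0: 8.7 MHz.
k=1: 21.2 MHz, 38.6 MHz.
k=2: 51.1 MHz, 68.5 MHz.
k=3: 81 MHz, 98.4 MHz.
Within [32.9 MHz, 68.95 MHz]: 38.6 MHz, 51.1 MHz, 68.5 MHz.

38.6 MHz, 51.1 MHz, 68.5 MHz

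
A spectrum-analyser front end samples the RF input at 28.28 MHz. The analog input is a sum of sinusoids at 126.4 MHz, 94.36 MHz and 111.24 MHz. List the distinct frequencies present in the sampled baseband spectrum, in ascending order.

1.88 MHz, 9.52 MHz, 13.28 MHz

fs/2 = 14.14 MHz.
126.4 MHz mod fs = 13.28 MHz.
13.28 MHz ≤ fs/2 = 14.14 MHz, appears at 13.28 MHz.
94.36 MHz mod fs = 9.52 MHz.
9.52 MHz ≤ fs/2 = 14.14 MHz, appears at 9.52 MHz.
111.24 MHz mod fs = 26.4 MHz.
26.4 MHz > fs/2 = 14.14 MHz, folds to fs − 26.4 MHz = 1.88 MHz.
Distinct values: {1.88 MHz, 9.52 MHz, 13.28 MHz}.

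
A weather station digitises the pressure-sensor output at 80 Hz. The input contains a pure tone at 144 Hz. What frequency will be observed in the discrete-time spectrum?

144 Hz mod fs = 64 Hz.
64 Hz > fs/2 = 40 Hz, folds to fs − 64 Hz = 16 Hz.

16 Hz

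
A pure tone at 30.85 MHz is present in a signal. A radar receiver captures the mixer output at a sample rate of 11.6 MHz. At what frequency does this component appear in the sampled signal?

3.95 MHz

30.85 MHz mod fs = 7.65 MHz.
7.65 MHz > fs/2 = 5.8 MHz, folds to fs − 7.65 MHz = 3.95 MHz.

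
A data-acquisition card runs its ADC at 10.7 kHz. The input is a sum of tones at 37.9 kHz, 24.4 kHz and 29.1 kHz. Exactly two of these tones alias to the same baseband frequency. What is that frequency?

3 kHz

fs/2 = 5.35 kHz.
37.9 kHz mod fs = 5.8 kHz.
5.8 kHz > fs/2 = 5.35 kHz, folds to fs − 5.8 kHz = 4.9 kHz.
24.4 kHz mod fs = 3 kHz.
3 kHz ≤ fs/2 = 5.35 kHz, appears at 3 kHz.
29.1 kHz mod fs = 7.7 kHz.
7.7 kHz > fs/2 = 5.35 kHz, folds to fs − 7.7 kHz = 3 kHz.
24.4 kHz and 29.1 kHz both map to 3 kHz.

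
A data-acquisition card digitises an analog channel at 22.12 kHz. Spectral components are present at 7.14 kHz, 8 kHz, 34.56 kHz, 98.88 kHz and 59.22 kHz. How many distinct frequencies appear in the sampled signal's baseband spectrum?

fs/2 = 11.06 kHz.
7.14 kHz ≤ fs/2 = 11.06 kHz, passes unchanged.
8 kHz ≤ fs/2 = 11.06 kHz, passes unchanged.
34.56 kHz mod fs = 12.44 kHz.
12.44 kHz > fs/2 = 11.06 kHz, folds to fs − 12.44 kHz = 9.68 kHz.
98.88 kHz mod fs = 10.4 kHz.
10.4 kHz ≤ fs/2 = 11.06 kHz, appears at 10.4 kHz.
59.22 kHz mod fs = 14.98 kHz.
14.98 kHz > fs/2 = 11.06 kHz, folds to fs − 14.98 kHz = 7.14 kHz.
Distinct values: {7.14 kHz, 8 kHz, 9.68 kHz, 10.4 kHz} → 4.

4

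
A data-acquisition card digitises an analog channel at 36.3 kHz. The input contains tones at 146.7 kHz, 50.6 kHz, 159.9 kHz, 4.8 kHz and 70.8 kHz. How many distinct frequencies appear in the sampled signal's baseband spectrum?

5

fs/2 = 18.15 kHz.
146.7 kHz mod fs = 1.5 kHz.
1.5 kHz ≤ fs/2 = 18.15 kHz, appears at 1.5 kHz.
50.6 kHz mod fs = 14.3 kHz.
14.3 kHz ≤ fs/2 = 18.15 kHz, appears at 14.3 kHz.
159.9 kHz mod fs = 14.7 kHz.
14.7 kHz ≤ fs/2 = 18.15 kHz, appears at 14.7 kHz.
4.8 kHz ≤ fs/2 = 18.15 kHz, passes unchanged.
70.8 kHz mod fs = 34.5 kHz.
34.5 kHz > fs/2 = 18.15 kHz, folds to fs − 34.5 kHz = 1.8 kHz.
Distinct values: {1.5 kHz, 1.8 kHz, 4.8 kHz, 14.3 kHz, 14.7 kHz} → 5.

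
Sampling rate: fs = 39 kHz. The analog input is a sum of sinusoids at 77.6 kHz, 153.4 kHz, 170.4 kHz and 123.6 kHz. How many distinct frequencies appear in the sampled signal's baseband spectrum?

4

fs/2 = 19.5 kHz.
77.6 kHz mod fs = 38.6 kHz.
38.6 kHz > fs/2 = 19.5 kHz, folds to fs − 38.6 kHz = 0.4 kHz.
153.4 kHz mod fs = 36.4 kHz.
36.4 kHz > fs/2 = 19.5 kHz, folds to fs − 36.4 kHz = 2.6 kHz.
170.4 kHz mod fs = 14.4 kHz.
14.4 kHz ≤ fs/2 = 19.5 kHz, appears at 14.4 kHz.
123.6 kHz mod fs = 6.6 kHz.
6.6 kHz ≤ fs/2 = 19.5 kHz, appears at 6.6 kHz.
Distinct values: {0.4 kHz, 2.6 kHz, 6.6 kHz, 14.4 kHz} → 4.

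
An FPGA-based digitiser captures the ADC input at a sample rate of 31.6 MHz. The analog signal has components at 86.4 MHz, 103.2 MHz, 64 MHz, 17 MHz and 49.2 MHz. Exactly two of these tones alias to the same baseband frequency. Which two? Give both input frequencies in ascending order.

86.4 MHz, 103.2 MHz

fs/2 = 15.8 MHz.
86.4 MHz mod fs = 23.2 MHz.
23.2 MHz > fs/2 = 15.8 MHz, folds to fs − 23.2 MHz = 8.4 MHz.
103.2 MHz mod fs = 8.4 MHz.
8.4 MHz ≤ fs/2 = 15.8 MHz, appears at 8.4 MHz.
64 MHz mod fs = 0.8 MHz.
0.8 MHz ≤ fs/2 = 15.8 MHz, appears at 0.8 MHz.
17 MHz > fs/2 = 15.8 MHz, folds to fs − 17 MHz = 14.6 MHz.
49.2 MHz mod fs = 17.6 MHz.
17.6 MHz > fs/2 = 15.8 MHz, folds to fs − 17.6 MHz = 14 MHz.
86.4 MHz and 103.2 MHz both map to 8.4 MHz.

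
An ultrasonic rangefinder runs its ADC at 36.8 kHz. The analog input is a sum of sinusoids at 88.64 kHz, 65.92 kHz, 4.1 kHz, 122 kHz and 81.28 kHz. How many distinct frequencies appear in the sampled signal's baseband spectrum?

fs/2 = 18.4 kHz.
88.64 kHz mod fs = 15.04 kHz.
15.04 kHz ≤ fs/2 = 18.4 kHz, appears at 15.04 kHz.
65.92 kHz mod fs = 29.12 kHz.
29.12 kHz > fs/2 = 18.4 kHz, folds to fs − 29.12 kHz = 7.68 kHz.
4.1 kHz ≤ fs/2 = 18.4 kHz, passes unchanged.
122 kHz mod fs = 11.6 kHz.
11.6 kHz ≤ fs/2 = 18.4 kHz, appears at 11.6 kHz.
81.28 kHz mod fs = 7.68 kHz.
7.68 kHz ≤ fs/2 = 18.4 kHz, appears at 7.68 kHz.
Distinct values: {4.1 kHz, 7.68 kHz, 11.6 kHz, 15.04 kHz} → 4.

4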